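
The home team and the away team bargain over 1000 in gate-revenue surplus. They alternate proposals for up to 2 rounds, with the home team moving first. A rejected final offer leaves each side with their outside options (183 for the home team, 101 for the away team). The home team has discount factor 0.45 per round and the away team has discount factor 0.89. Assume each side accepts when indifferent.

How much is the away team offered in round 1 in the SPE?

727.13

Solve by backward induction from round 2.
Round 2 (the away team proposes): the home team gets 183 if talks fail, so the away team offers 183 and keeps 817.
Round 1 (the home team proposes): the away team can get 817 next round, worth 0.89 × 817 = 727.13 now, so the home team offers 727.13, keeping 272.87.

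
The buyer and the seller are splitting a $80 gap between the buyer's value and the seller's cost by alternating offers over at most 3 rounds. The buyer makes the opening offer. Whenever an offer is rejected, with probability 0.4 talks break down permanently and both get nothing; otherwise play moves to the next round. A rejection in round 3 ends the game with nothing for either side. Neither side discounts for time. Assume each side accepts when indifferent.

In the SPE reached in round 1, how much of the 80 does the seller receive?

By backward induction:
Round 3 (the buyer proposes): rejection yields 0 for the seller; the buyer offers 0 and keeps 80.
Round 2 (the seller proposes): rejecting gives the buyer an expected 0.6 × 80 = 48; the seller offers that and keeps 32.
Round 1 (the buyer proposes): rejecting gives the seller an expected 0.6 × 32 = 19.2. The buyer offers 19.2 and keeps 80 − 19.2 = 60.8.

19.2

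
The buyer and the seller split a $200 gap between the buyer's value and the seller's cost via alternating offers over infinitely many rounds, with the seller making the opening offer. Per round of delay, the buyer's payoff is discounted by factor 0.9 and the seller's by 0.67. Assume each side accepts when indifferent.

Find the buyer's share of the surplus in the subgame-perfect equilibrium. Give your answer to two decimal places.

In a stationary SPE each proposer offers the other exactly their discounted continuation value.
If the seller keeps x when proposing and the buyer keeps y when proposing, then x = 200 − 0.9y and y = 200 − 0.67x.
Solving: x = 200(1 − 0.9) / (1 − 0.67·0.9) = 20 / 0.397 ≈ 50.3778.
The buyer gets 200 − 50.3778 ≈ 149.6222.

149.62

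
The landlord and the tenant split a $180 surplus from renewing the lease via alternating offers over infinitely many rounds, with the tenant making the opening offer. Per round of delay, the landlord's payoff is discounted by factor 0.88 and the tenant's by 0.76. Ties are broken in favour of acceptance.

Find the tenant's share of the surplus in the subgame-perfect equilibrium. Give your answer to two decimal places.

Let x be the tenant's share when the tenant proposes and y be the landlord's share when the landlord proposes.
The landlord accepts iff offered ≥ 0.88·y, so x = 180 − 0.88y. Symmetrically y = 180 − 0.76x.
Substituting: x = 180 − 0.88(180 − 0.76x), giving x(1 − 0.76·0.88) = 180(1 − 0.88).
So x = 180 × 0.12 / 0.3312 ≈ 65.2174, and the landlord receives 180 − x ≈ 114.7826.

65.22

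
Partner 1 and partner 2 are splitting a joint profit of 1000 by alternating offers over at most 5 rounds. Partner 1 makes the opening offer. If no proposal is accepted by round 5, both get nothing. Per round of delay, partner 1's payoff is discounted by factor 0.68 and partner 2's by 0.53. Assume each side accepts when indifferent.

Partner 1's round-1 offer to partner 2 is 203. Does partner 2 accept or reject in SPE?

Round 5 (partner 1 proposes): rejection yields 0 for partner 2; partner 1 offers 0 and keeps 1000.
Round 4 (partner 2 proposes): partner 1 can get 1000 next round, worth 0.68 × 1000 = 680 now; partner 2 offers that and keeps 320.
Round 3 (partner 1 proposes): partner 2 can get 320 next round, worth 0.53 × 320 = 169.6 now, so partner 1 offers 169.6, keeping 830.4.
Round 2 (partner 2 proposes): partner 1 can get 830.4 next round, worth 0.68 × 830.4 = 564.672 now. Partner 2 offers 564.672 and keeps 1000 − 564.672 = 435.328.
So by rejecting in round 1, partner 2 gets 435.328 next round, worth 0.53 × 435.328 = 230.72384 now.
Offer 203 < 230.72384, so partner 2 rejects.

Reject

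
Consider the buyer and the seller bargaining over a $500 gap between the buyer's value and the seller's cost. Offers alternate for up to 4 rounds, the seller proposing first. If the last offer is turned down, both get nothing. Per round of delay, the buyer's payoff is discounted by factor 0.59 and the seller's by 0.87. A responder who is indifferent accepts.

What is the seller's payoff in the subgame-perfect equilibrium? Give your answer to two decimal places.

310.23

By backward induction:
Round 4 (the buyer proposes): rejection yields 0 for the seller; the buyer offers 0 and keeps 500.
Round 3 (the seller proposes): the buyer can get 500 next round, worth 0.59 × 500 = 295 now, so the seller offers 295, keeping 205.
Round 2 (the buyer proposes): the seller can get 205 next round, worth 0.87 × 205 = 178.35 now. The buyer offers 178.35 and keeps 500 − 178.35 = 321.65.
Round 1 (the seller proposes): the buyer can get 321.65 next round, worth 0.59 × 321.65 = 189.7735 now; the seller offers that and keeps 310.2265.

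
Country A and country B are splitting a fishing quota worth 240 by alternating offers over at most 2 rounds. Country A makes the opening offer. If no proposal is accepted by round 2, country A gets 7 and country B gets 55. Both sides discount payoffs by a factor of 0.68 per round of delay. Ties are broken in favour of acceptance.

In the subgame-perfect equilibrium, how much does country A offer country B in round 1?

158.44

Round 2 (country B proposes): country A gets 7 if talks fail, so country B offers 7 and keeps 233.
Round 1 (country A proposes): country B can get 233 next round, worth 0.68 × 233 = 158.44 now; country A offers that and keeps 81.56.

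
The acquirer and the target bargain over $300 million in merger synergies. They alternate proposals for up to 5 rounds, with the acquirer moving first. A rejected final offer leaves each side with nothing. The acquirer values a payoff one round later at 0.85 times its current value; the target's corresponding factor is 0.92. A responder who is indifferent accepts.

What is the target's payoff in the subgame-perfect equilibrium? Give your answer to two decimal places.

Work backward from the last round.
Round 5 (the acquirer proposes): the target will accept anything ≥ 0, so the acquirer offers 0 and keeps 300.
Round 4 (the target proposes): the acquirer can get 300 next round, worth 0.85 × 300 = 255 now. The target offers 255 and keeps 300 − 255 = 45.
Round 3 (the acquirer proposes): the target can get 45 next round, worth 0.92 × 45 = 41.4 now, so the acquirer offers 41.4, keeping 258.6.
Round 2 (the target proposes): the acquirer can get 258.6 next round, worth 0.85 × 258.6 = 219.81 now. The target offers 219.81 and keeps 300 − 219.81 = 80.19.
Round 1 (the acquirer proposes): the target can get 80.19 next round, worth 0.92 × 80.19 = 73.7748 now, so the acquirer offers 73.7748, keeping 226.2252.

73.77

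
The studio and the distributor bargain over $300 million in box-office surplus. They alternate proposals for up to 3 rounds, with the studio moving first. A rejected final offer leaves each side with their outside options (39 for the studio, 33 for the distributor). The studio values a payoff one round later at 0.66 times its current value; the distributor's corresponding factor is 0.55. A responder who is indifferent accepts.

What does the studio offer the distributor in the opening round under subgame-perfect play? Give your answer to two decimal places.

Round 3 (the studio proposes): the distributor gets 33 if talks fail, so the studio offers 33 and keeps 267.
Round 2 (the distributor proposes): the studio can get 267 next round, worth 0.66 × 267 = 176.22 now, so the distributor offers 176.22, keeping 123.78.
Round 1 (the studio proposes): the distributor can get 123.78 next round, worth 0.55 × 123.78 = 68.079 now, so the studio offers 68.079, keeping 231.921.

68.08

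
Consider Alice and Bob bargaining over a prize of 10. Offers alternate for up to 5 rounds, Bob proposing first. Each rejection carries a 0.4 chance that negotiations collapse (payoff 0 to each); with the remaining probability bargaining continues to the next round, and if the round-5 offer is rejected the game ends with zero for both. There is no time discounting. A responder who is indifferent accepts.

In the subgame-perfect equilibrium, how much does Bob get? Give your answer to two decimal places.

6.74

By backward induction:
Round 5 (Bob proposes): rejection yields 0 for Alice; Bob offers 0 and keeps 10.
Round 4 (Alice proposes): rejecting gives Bob an expected 0.6 × 10 = 6, so Alice offers 6, keeping 4.
Round 3 (Bob proposes): rejecting gives Alice an expected 0.6 × 4 = 2.4; Bob offers that and keeps 7.6.
Round 2 (Alice proposes): rejecting gives Bob an expected 0.6 × 7.6 = 4.56. Alice offers 4.56 and keeps 10 − 4.56 = 5.44.
Round 1 (Bob proposes): rejecting gives Alice an expected 0.6 × 5.44 = 3.264, so Bob offers 3.264, keeping 6.736.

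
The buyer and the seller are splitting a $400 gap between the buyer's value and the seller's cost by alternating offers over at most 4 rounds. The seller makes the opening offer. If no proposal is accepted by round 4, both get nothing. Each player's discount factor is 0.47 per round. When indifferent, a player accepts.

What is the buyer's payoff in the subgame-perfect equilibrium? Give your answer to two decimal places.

Round 4 (the buyer proposes): the seller will accept anything ≥ 0, so the buyer offers 0 and keeps 400.
Round 3 (the seller proposes): the buyer can get 400 next round, worth 0.47 × 400 = 188 now; the seller offers that and keeps 212.
Round 2 (the buyer proposes): the seller can get 212 next round, worth 0.47 × 212 = 99.64 now; the buyer offers that and keeps 300.36.
Round 1 (the seller proposes): the buyer can get 300.36 next round, worth 0.47 × 300.36 = 141.1692 now; the seller offers that and keeps 258.8308.

141.17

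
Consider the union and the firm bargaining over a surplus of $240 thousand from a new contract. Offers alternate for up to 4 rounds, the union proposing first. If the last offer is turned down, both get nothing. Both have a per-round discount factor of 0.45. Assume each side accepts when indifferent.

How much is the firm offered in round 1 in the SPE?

81.27

Solve by backward induction from round 4.
Round 4 (the firm proposes): rejection yields 0 for the union; the firm offers 0 and keeps 240.
Round 3 (the union proposes): the firm can get 240 next round, worth 0.45 × 240 = 108 now. The union offers 108 and keeps 240 − 108 = 132.
Round 2 (the firm proposes): the union can get 132 next round, worth 0.45 × 132 = 59.4 now; the firm offers that and keeps 180.6.
Round 1 (the union proposes): the firm can get 180.6 next round, worth 0.45 × 180.6 = 81.27 now. The union offers 81.27 and keeps 240 − 81.27 = 158.73.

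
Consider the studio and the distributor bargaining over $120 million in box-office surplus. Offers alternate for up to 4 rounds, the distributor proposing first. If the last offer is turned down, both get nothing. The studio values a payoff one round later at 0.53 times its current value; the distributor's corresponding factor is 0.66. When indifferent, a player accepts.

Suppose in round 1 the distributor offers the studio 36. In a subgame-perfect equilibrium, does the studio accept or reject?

Round 4 (the studio proposes): the distributor will accept anything ≥ 0, so the studio offers 0 and keeps 120.
Round 3 (the distributor proposes): the studio can get 120 next round, worth 0.53 × 120 = 63.6 now. The distributor offers 63.6 and keeps 120 − 63.6 = 56.4.
Round 2 (the studio proposes): the distributor can get 56.4 next round, worth 0.66 × 56.4 = 37.224 now; the studio offers that and keeps 82.776.
So by rejecting in round 1, the studio gets 82.776 next round, worth 0.53 × 82.776 = 43.87128 now.
Offer 36 < 43.87128, so the studio rejects.

Reject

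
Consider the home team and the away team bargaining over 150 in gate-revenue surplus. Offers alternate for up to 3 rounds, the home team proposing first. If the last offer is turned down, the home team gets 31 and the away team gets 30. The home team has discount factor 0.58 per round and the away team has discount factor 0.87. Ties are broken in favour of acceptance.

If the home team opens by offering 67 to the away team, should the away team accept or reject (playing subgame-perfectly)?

Work out the away team's continuation value if the offer is rejected.
Round 3 (the home team proposes): the away team gets 30 if talks fail, so the home team offers 30 and keeps 120.
Round 2 (the away team proposes): the home team can get 120 next round, worth 0.58 × 120 = 69.6 now, so the away team offers 69.6, keeping 80.4.
So by rejecting in round 1, the away team gets 80.4 next round, worth 0.87 × 80.4 = 69.948 now.
Offer 67 < 69.948, so the away team rejects.

Reject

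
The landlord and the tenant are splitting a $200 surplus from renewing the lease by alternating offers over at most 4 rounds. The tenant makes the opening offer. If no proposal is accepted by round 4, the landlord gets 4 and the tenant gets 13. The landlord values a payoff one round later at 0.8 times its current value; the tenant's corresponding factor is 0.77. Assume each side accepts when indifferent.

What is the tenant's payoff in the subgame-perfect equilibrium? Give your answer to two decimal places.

Round 4 (the landlord proposes): the tenant gets 13 if talks fail, so the landlord offers 13 and keeps 187.
Round 3 (the tenant proposes): the landlord can get 187 next round, worth 0.8 × 187 = 149.6 now, so the tenant offers 149.6, keeping 50.4.
Round 2 (the landlord proposes): the tenant can get 50.4 next round, worth 0.77 × 50.4 = 38.808 now, so the landlord offers 38.808, keeping 161.192.
Round 1 (the tenant proposes): the landlord can get 161.192 next round, worth 0.8 × 161.192 = 128.9536 now, so the tenant offers 128.9536, keeping 71.0464.

71.05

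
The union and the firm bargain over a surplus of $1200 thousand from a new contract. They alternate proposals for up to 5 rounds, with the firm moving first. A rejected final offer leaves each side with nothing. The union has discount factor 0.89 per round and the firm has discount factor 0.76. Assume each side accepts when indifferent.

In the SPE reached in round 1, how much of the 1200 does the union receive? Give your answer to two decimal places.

429.69

Work backward from the last round.
Round 5 (the firm proposes): the union will accept anything ≥ 0, so the firm offers 0 and keeps 1200.
Round 4 (the union proposes): the firm can get 1200 next round, worth 0.76 × 1200 = 912 now; the union offers that and keeps 288.
Round 3 (the firm proposes): the union can get 288 next round, worth 0.89 × 288 = 256.32 now. The firm offers 256.32 and keeps 1200 − 256.32 = 943.68.
Round 2 (the union proposes): the firm can get 943.68 next round, worth 0.76 × 943.68 = 717.1968 now. The union offers 717.1968 and keeps 1200 − 717.1968 = 482.8032.
Round 1 (the firm proposes): the union can get 482.8032 next round, worth 0.89 × 482.8032 = 429.694848 now, so the firm offers 429.694848, keeping 770.305152.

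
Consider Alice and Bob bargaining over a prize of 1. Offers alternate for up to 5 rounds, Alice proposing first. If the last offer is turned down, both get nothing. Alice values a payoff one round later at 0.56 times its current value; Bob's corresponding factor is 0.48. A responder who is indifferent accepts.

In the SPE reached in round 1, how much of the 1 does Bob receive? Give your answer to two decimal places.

Round 5 (Alice proposes): rejection yields 0 for Bob; Alice offers 0 and keeps 1.
Round 4 (Bob proposes): Alice can get 1 next round, worth 0.56 × 1 = 0.56 now, so Bob offers 0.56, keeping 0.44.
Round 3 (Alice proposes): Bob can get 0.44 next round, worth 0.48 × 0.44 = 0.2112 now. Alice offers 0.2112 and keeps 1 − 0.2112 = 0.7888.
Round 2 (Bob proposes): Alice can get 0.7888 next round, worth 0.56 × 0.7888 = 0.441728 now; Bob offers that and keeps 0.558272.
Round 1 (Alice proposes): Bob can get 0.558272 next round, worth 0.48 × 0.558272 = 0.26797056 now. Alice offers 0.26797056 and keeps 1 − 0.26797056 = 0.73202944.

0.27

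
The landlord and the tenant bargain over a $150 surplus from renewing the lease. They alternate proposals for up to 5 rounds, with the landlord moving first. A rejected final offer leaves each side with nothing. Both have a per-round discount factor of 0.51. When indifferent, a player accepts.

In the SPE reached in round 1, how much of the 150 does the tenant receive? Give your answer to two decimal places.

47.23

Round 5 (the landlord proposes): the tenant will accept anything ≥ 0, so the landlord offers 0 and keeps 150.
Round 4 (the tenant proposes): the landlord can get 150 next round, worth 0.51 × 150 = 76.5 now. The tenant offers 76.5 and keeps 150 − 76.5 = 73.5.
Round 3 (the landlord proposes): the tenant can get 73.5 next round, worth 0.51 × 73.5 = 37.485 now; the landlord offers that and keeps 112.515.
Round 2 (the tenant proposes): the landlord can get 112.515 next round, worth 0.51 × 112.515 = 57.38265 now; the tenant offers that and keeps 92.61735.
Round 1 (the landlord proposes): the tenant can get 92.61735 next round, worth 0.51 × 92.61735 = 47.2348485 now, so the landlord offers 47.2348485, keeping 102.7651515.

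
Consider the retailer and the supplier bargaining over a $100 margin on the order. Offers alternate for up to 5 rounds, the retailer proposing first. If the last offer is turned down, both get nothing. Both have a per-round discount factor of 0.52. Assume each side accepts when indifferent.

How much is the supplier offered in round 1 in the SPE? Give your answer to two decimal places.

31.71

Round 5 (the retailer proposes): rejection yields 0 for the supplier; the retailer offers 0 and keeps 100.
Round 4 (the supplier proposes): the retailer can get 100 next round, worth 0.52 × 100 = 52 now. The supplier offers 52 and keeps 100 − 52 = 48.
Round 3 (the retailer proposes): the supplier can get 48 next round, worth 0.52 × 48 = 24.96 now, so the retailer offers 24.96, keeping 75.04.
Round 2 (the supplier proposes): the retailer can get 75.04 next round, worth 0.52 × 75.04 = 39.0208 now. The supplier offers 39.0208 and keeps 100 − 39.0208 = 60.9792.
Round 1 (the retailer proposes): the supplier can get 60.9792 next round, worth 0.52 × 60.9792 = 31.709184 now. The retailer offers 31.709184 and keeps 100 − 31.709184 = 68.290816.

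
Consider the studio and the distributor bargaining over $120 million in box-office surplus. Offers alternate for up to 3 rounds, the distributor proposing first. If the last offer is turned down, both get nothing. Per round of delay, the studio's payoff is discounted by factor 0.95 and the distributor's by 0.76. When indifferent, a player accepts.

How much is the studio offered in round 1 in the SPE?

27.36

Round 3 (the distributor proposes): rejection yields 0 for the studio; the distributor offers 0 and keeps 120.
Round 2 (the studio proposes): the distributor can get 120 next round, worth 0.76 × 120 = 91.2 now; the studio offers that and keeps 28.8.
Round 1 (the distributor proposes): the studio can get 28.8 next round, worth 0.95 × 28.8 = 27.36 now, so the distributor offers 27.36, keeping 92.64.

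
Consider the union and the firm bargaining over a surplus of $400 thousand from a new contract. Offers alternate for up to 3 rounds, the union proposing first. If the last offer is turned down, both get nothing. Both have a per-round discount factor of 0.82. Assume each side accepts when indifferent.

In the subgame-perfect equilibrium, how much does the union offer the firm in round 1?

59.04

Round 3 (the union proposes): rejection yields 0 for the firm; the union offers 0 and keeps 400.
Round 2 (the firm proposes): the union can get 400 next round, worth 0.82 × 400 = 328 now, so the firm offers 328, keeping 72.
Round 1 (the union proposes): the firm can get 72 next round, worth 0.82 × 72 = 59.04 now, so the union offers 59.04, keeping 340.96.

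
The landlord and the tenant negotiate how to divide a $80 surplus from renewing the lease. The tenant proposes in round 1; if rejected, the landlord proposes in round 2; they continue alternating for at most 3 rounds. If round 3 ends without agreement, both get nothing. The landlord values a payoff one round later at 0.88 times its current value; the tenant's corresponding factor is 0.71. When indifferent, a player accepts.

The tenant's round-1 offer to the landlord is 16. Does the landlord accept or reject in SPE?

Round 3 (the tenant proposes): the landlord will accept anything ≥ 0, so the tenant offers 0 and keeps 80.
Round 2 (the landlord proposes): the tenant can get 80 next round, worth 0.71 × 80 = 56.8 now. The landlord offers 56.8 and keeps 80 − 56.8 = 23.2.
So by rejecting in round 1, the landlord gets 23.2 next round, worth 0.88 × 23.2 = 20.416 now.
Offer 16 < 20.416, so the landlord rejects.

Reject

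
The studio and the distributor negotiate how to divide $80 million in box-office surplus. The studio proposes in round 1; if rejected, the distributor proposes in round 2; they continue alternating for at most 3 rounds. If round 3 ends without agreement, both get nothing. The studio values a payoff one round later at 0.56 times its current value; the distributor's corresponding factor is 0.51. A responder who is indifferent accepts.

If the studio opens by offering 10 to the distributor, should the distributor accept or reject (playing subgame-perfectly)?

Round 3 (the studio proposes): rejection yields 0 for the distributor; the studio offers 0 and keeps 80.
Round 2 (the distributor proposes): the studio can get 80 next round, worth 0.56 × 80 = 44.8 now, so the distributor offers 44.8, keeping 35.2.
So by rejecting in round 1, the distributor gets 35.2 next round, worth 0.51 × 35.2 = 17.952 now.
Offer 10 < 17.952, so the distributor rejects.

Reject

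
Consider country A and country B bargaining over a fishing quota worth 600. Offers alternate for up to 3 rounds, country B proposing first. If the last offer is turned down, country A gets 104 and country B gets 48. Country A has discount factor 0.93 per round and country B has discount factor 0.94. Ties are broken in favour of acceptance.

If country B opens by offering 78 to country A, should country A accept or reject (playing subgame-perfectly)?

Round 3 (country B proposes): country A gets 104 if talks fail, so country B offers 104 and keeps 496.
Round 2 (country A proposes): country B can get 496 next round, worth 0.94 × 496 = 466.24 now. Country A offers 466.24 and keeps 600 − 466.24 = 133.76.
So by rejecting in round 1, country A gets 133.76 next round, worth 0.93 × 133.76 = 124.3968 now.
Offer 78 < 124.3968, so country A rejects.

Reject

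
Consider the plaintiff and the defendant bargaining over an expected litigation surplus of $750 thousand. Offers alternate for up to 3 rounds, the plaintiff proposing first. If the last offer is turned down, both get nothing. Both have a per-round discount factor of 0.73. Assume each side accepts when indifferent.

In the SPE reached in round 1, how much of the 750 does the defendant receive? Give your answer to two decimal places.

147.83

Round 3 (the plaintiff proposes): the defendant will accept anything ≥ 0, so the plaintiff offers 0 and keeps 750.
Round 2 (the defendant proposes): the plaintiff can get 750 next round, worth 0.73 × 750 = 547.5 now; the defendant offers that and keeps 202.5.
Round 1 (the plaintiff proposes): the defendant can get 202.5 next round, worth 0.73 × 202.5 = 147.825 now, so the plaintiff offers 147.825, keeping 602.175.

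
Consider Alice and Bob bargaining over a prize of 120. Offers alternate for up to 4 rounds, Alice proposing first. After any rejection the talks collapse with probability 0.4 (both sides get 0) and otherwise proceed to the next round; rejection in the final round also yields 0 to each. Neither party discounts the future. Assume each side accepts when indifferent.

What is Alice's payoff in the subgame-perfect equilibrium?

Round 4 (Bob proposes): rejection yields 0 for Alice; Bob offers 0 and keeps 120.
Round 3 (Alice proposes): rejecting gives Bob an expected 0.6 × 120 = 72. Alice offers 72 and keeps 120 − 72 = 48.
Round 2 (Bob proposes): rejecting gives Alice an expected 0.6 × 48 = 28.8; Bob offers that and keeps 91.2.
Round 1 (Alice proposes): rejecting gives Bob an expected 0.6 × 91.2 = 54.72. Alice offers 54.72 and keeps 120 − 54.72 = 65.28.

65.28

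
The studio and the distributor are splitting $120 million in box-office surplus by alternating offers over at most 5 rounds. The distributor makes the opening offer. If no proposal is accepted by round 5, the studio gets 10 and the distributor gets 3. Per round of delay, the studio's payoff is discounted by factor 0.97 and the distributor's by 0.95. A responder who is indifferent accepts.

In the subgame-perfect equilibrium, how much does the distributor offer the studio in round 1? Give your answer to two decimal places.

Round 5 (the distributor proposes): the studio gets 10 if talks fail, so the distributor offers 10 and keeps 110.
Round 4 (the studio proposes): the distributor can get 110 next round, worth 0.95 × 110 = 104.5 now; the studio offers that and keeps 15.5.
Round 3 (the distributor proposes): the studio can get 15.5 next round, worth 0.97 × 15.5 = 15.035 now. The distributor offers 15.035 and keeps 120 − 15.035 = 104.965.
Round 2 (the studio proposes): the distributor can get 104.965 next round, worth 0.95 × 104.965 = 99.71675 now, so the studio offers 99.71675, keeping 20.28325.
Round 1 (the distributor proposes): the studio can get 20.28325 next round, worth 0.97 × 20.28325 = 19.6747525 now. The distributor offers 19.6747525 and keeps 120 − 19.6747525 = 100.3252475.

19.67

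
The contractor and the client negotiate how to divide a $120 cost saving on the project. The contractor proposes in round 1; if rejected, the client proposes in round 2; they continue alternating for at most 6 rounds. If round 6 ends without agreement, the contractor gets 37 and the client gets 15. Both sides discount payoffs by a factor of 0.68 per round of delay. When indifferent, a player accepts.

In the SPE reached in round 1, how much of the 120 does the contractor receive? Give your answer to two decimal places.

Solve by backward induction from round 6.
Round 6 (the client proposes): the contractor gets 37 if talks fail, so the client offers 37 and keeps 83.
Round 5 (the contractor proposes): the client can get 83 next round, worth 0.68 × 83 = 56.44 now, so the contractor offers 56.44, keeping 63.56.
Round 4 (the client proposes): the contractor can get 63.56 next round, worth 0.68 × 63.56 = 43.2208 now; the client offers that and keeps 76.7792.
Round 3 (the contractor proposes): the client can get 76.7792 next round, worth 0.68 × 76.7792 = 52.209856 now. The contractor offers 52.209856 and keeps 120 − 52.209856 = 67.790144.
Round 2 (the client proposes): the contractor can get 67.790144 next round, worth 0.68 × 67.790144 = 46.09729792 now; the client offers that and keeps 73.90270208.
Round 1 (the contractor proposes): the client can get 73.90270208 next round, worth 0.68 × 73.90270208 = 50.2538374144 now. The contractor offers 50.2538374144 and keeps 120 − 50.2538374144 = 69.7461625856.

69.75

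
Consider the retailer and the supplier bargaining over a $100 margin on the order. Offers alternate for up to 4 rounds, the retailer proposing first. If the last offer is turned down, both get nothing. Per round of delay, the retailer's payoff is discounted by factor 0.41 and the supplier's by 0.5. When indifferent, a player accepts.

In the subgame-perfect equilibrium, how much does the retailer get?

Round 4 (the supplier proposes): the retailer will accept anything ≥ 0, so the supplier offers 0 and keeps 100.
Round 3 (the retailer proposes): the supplier can get 100 next round, worth 0.5 × 100 = 50 now; the retailer offers that and keeps 50.
Round 2 (the supplier proposes): the retailer can get 50 next round, worth 0.41 × 50 = 20.5 now. The supplier offers 20.5 and keeps 100 − 20.5 = 79.5.
Round 1 (the retailer proposes): the supplier can get 79.5 next round, worth 0.5 × 79.5 = 39.75 now; the retailer offers that and keeps 60.25.

60.25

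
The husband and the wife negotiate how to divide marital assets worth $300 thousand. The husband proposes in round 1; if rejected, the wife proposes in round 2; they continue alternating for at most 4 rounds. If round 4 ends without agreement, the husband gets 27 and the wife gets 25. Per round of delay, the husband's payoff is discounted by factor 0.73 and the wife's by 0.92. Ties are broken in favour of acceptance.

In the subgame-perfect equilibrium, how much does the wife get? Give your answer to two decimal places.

243.20

Round 4 (the wife proposes): the husband gets 27 if talks fail, so the wife offers 27 and keeps 273.
Round 3 (the husband proposes): the wife can get 273 next round, worth 0.92 × 273 = 251.16 now; the husband offers that and keeps 48.84.
Round 2 (the wife proposes): the husband can get 48.84 next round, worth 0.73 × 48.84 = 35.6532 now; the wife offers that and keeps 264.3468.
Round 1 (the husband proposes): the wife can get 264.3468 next round, worth 0.92 × 264.3468 = 243.199056 now, so the husband offers 243.199056, keeping 56.800944.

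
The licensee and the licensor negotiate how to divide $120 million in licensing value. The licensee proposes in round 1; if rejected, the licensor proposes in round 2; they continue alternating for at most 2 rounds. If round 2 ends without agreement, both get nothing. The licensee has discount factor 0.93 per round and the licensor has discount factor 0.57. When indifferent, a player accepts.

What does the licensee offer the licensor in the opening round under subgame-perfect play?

68.4

Round 2 (the licensor proposes): rejection yields 0 for the licensee; the licensor offers 0 and keeps 120.
Round 1 (the licensee proposes): the licensor can get 120 next round, worth 0.57 × 120 = 68.4 now, so the licensee offers 68.4, keeping 51.6.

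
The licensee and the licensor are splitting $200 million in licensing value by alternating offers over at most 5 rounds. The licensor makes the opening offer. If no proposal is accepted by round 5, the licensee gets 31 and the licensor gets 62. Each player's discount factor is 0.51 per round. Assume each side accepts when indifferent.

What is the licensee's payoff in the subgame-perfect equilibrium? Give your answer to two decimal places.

Round 5 (the licensor proposes): the licensee gets 31 if talks fail, so the licensor offers 31 and keeps 169.
Round 4 (the licensee proposes): the licensor can get 169 next round, worth 0.51 × 169 = 86.19 now. The licensee offers 86.19 and keeps 200 − 86.19 = 113.81.
Round 3 (the licensor proposes): the licensee can get 113.81 next round, worth 0.51 × 113.81 = 58.0431 now. The licensor offers 58.0431 and keeps 200 − 58.0431 = 141.9569.
Round 2 (the licensee proposes): the licensor can get 141.9569 next round, worth 0.51 × 141.9569 = 72.398019 now; the licensee offers that and keeps 127.601981.
Round 1 (the licensor proposes): the licensee can get 127.601981 next round, worth 0.51 × 127.601981 = 65.07701031 now, so the licensor offers 65.07701031, keeping 134.92298969.

65.08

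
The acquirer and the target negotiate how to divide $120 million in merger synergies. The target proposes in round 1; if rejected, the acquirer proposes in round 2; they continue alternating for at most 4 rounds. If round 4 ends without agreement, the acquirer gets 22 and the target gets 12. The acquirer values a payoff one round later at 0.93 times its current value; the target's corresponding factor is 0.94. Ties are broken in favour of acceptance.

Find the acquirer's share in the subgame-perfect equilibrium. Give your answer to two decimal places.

Round 4 (the acquirer proposes): the target gets 12 if talks fail, so the acquirer offers 12 and keeps 108.
Round 3 (the target proposes): the acquirer can get 108 next round, worth 0.93 × 108 = 100.44 now, so the target offers 100.44, keeping 19.56.
Round 2 (the acquirer proposes): the target can get 19.56 next round, worth 0.94 × 19.56 = 18.3864 now. The acquirer offers 18.3864 and keeps 120 − 18.3864 = 101.6136.
Round 1 (the target proposes): the acquirer can get 101.6136 next round, worth 0.93 × 101.6136 = 94.500648 now, so the target offers 94.500648, keeping 25.499352.

94.50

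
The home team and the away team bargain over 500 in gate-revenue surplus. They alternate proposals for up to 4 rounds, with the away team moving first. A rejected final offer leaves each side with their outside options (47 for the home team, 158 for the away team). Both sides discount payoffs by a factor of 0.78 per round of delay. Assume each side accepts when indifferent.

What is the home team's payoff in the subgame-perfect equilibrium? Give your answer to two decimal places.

By backward induction:
Round 4 (the home team proposes): the away team gets 158 if talks fail, so the home team offers 158 and keeps 342.
Round 3 (the away team proposes): the home team can get 342 next round, worth 0.78 × 342 = 266.76 now; the away team offers that and keeps 233.24.
Round 2 (the home team proposes): the away team can get 233.24 next round, worth 0.78 × 233.24 = 181.9272 now. The home team offers 181.9272 and keeps 500 − 181.9272 = 318.0728.
Round 1 (the away team proposes): the home team can get 318.0728 next round, worth 0.78 × 318.0728 = 248.096784 now; the away team offers that and keeps 251.903216.

248.10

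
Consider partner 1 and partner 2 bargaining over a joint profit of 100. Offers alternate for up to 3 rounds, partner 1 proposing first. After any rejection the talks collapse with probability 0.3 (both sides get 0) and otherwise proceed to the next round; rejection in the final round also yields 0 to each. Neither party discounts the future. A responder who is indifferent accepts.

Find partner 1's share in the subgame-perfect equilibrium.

79

By backward induction:
Round 3 (partner 1 proposes): partner 2 will accept anything ≥ 0, so partner 1 offers 0 and keeps 100.
Round 2 (partner 2 proposes): rejecting gives partner 1 an expected 0.7 × 100 = 70; partner 2 offers that and keeps 30.
Round 1 (partner 1 proposes): rejecting gives partner 2 an expected 0.7 × 30 = 21, so partner 1 offers 21, keeping 79.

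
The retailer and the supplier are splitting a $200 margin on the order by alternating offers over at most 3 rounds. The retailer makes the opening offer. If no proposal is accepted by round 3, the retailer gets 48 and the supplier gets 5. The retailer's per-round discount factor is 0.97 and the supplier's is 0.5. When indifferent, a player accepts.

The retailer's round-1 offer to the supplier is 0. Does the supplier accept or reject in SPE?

Round 3 (the retailer proposes): the supplier gets 5 if talks fail, so the retailer offers 5 and keeps 195.
Round 2 (the supplier proposes): the retailer can get 195 next round, worth 0.97 × 195 = 189.15 now. The supplier offers 189.15 and keeps 200 − 189.15 = 10.85.
So by rejecting in round 1, the supplier gets 10.85 next round, worth 0.5 × 10.85 = 5.425 now.
Offer 0 < 5.425, so the supplier rejects.

Reject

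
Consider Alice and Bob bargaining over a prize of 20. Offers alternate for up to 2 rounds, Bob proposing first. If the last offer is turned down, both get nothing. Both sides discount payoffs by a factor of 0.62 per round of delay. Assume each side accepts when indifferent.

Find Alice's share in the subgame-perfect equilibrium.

Round 2 (Alice proposes): rejection yields 0 for Bob; Alice offers 0 and keeps 20.
Round 1 (Bob proposes): Alice can get 20 next round, worth 0.62 × 20 = 12.4 now, so Bob offers 12.4, keeping 7.6.

12.4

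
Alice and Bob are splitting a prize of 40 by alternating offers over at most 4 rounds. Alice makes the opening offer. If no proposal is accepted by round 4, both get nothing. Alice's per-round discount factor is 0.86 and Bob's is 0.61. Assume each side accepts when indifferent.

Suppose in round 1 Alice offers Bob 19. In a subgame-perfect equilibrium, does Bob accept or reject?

Accept

Round 4 (Bob proposes): rejection yields 0 for Alice; Bob offers 0 and keeps 40.
Round 3 (Alice proposes): Bob can get 40 next round, worth 0.61 × 40 = 24.4 now. Alice offers 24.4 and keeps 40 − 24.4 = 15.6.
Round 2 (Bob proposes): Alice can get 15.6 next round, worth 0.86 × 15.6 = 13.416 now. Bob offers 13.416 and keeps 40 − 13.416 = 26.584.
So by rejecting in round 1, Bob gets 26.584 next round, worth 0.61 × 26.584 = 16.21624 now.
Offer 19 ≥ 16.21624, so Bob accepts.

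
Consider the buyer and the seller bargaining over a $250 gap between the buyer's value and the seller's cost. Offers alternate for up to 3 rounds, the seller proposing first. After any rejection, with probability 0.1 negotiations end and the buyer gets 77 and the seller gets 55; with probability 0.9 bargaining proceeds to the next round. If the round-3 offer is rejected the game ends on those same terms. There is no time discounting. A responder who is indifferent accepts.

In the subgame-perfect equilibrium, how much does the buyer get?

87.62

Round 3 (the seller proposes): the buyer gets 77 if talks fail, so the seller offers 77 and keeps 173.
Round 2 (the buyer proposes): rejecting gives the seller an expected 0.9 × 173 + 0.1 × 55 = 161.2; the buyer offers that and keeps 88.8.
Round 1 (the seller proposes): rejecting gives the buyer an expected 0.9 × 88.8 + 0.1 × 77 = 87.62; the seller offers that and keeps 162.38.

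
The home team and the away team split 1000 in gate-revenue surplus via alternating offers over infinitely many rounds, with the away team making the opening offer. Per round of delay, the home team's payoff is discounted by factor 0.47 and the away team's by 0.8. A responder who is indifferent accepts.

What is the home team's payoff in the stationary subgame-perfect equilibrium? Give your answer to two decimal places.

When the away team proposes, the home team accepts any offer worth at least 0.47 times what the home team would get by proposing next round; and vice versa.
This gives x = 1000 − 0.47y and y = 1000 − 0.8x, where x and y are each side's share when it proposes.
Hence (1 − 0.47·0.8)x = 1000(1 − 0.47), i.e. 0.624·x = 530.
x ≈ 849.3590; the home team's share is 1000 − x ≈ 150.6410.

150.64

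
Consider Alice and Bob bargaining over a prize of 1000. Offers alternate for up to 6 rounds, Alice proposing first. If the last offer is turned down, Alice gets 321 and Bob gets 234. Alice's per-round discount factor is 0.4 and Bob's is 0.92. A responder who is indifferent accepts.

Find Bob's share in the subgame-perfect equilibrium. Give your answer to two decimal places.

Solve by backward induction from round 6.
Round 6 (Bob proposes): Alice gets 321 if talks fail, so Bob offers 321 and keeps 679.
Round 5 (Alice proposes): Bob can get 679 next round, worth 0.92 × 679 = 624.68 now. Alice offers 624.68 and keeps 1000 − 624.68 = 375.32.
Round 4 (Bob proposes): Alice can get 375.32 next round, worth 0.4 × 375.32 = 150.128 now. Bob offers 150.128 and keeps 1000 − 150.128 = 849.872.
Round 3 (Alice proposes): Bob can get 849.872 next round, worth 0.92 × 849.872 = 781.88224 now; Alice offers that and keeps 218.11776.
Round 2 (Bob proposes): Alice can get 218.11776 next round, worth 0.4 × 218.11776 = 87.247104 now; Bob offers that and keeps 912.752896.
Round 1 (Alice proposes): Bob can get 912.752896 next round, worth 0.92 × 912.752896 = 839.73266432 now, so Alice offers 839.73266432, keeping 160.26733568.

839.73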